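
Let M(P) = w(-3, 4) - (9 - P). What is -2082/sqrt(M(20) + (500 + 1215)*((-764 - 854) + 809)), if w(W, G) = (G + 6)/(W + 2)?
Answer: 347*I*sqrt(1387434)/231239 ≈ 1.7676*I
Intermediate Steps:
w(W, G) = (6 + G)/(2 + W)
M(P) = -19 + P (M(P) = (6 + 4)/(2 - 3) - (9 - P) = 10/(-1) + (-9 + P) = -1*10 + (-9 + P) = -10 + (-9 + P) = -19 + P)
-2082/sqrt(M(20) + (500 + 1215)*((-764 - 854) + 809)) = -2082/sqrt((-19 + 20) + (500 + 1215)*((-764 - 854) + 809)) = -2082/sqrt(1 + 1715*(-1618 + 809)) = -2082/sqrt(1 + 1715*(-809)) = -2082/sqrt(1 - 1387435) = -2082*(-I*sqrt(1387434)/1387434) = -(-347)*I*sqrt(1387434)/231239 = 347*I*sqrt(1387434)/231239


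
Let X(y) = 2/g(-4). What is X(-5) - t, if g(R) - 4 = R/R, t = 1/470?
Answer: 187/470 ≈ 0.39787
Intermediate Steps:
t = 1/470 ≈ 0.0021277
g(R) = 5 (g(R) = 4 + R/R = 4 + 1 = 5)
X(y) = ⅖ (X(y) = 2/5 = 2*(⅕) = ⅖)
X(-5) - t = ⅖ - 1*1/470 = ⅖ - 1/470 = 187/470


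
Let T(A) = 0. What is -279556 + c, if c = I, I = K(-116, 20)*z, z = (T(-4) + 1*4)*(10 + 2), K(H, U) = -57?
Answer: -282292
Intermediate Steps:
z = 48 (z = (0 + 1*4)*(10 + 2) = (0 + 4)*12 = 4*12 = 48)
I = -2736 (I = -57*48 = -2736)
c = -2736
-279556 + c = -279556 - 2736 = -282292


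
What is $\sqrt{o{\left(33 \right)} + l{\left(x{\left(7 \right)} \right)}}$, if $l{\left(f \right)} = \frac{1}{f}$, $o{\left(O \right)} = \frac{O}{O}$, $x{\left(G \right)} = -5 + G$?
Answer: $\frac{\sqrt{6}}{2} \approx 1.2247$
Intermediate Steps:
$o{\left(O \right)} = 1$
$\sqrt{o{\left(33 \right)} + l{\left(x{\left(7 \right)} \right)}} = \sqrt{1 + \frac{1}{-5 + 7}} = \sqrt{1 + \frac{1}{2}} = \sqrt{\frac{3}{2}} = \frac{\sqrt{6}}{2}$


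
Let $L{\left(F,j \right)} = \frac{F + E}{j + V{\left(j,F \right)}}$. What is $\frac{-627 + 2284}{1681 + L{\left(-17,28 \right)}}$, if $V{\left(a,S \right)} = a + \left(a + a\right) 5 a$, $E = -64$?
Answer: $\frac{4361224}{4424365} \approx 0.98573$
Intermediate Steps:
$V{\left(a,S \right)} = a + 10 a^{2}$ ($V{\left(a,S \right)} = a + 2 a 5 a = a + 10 a a = a + 10 a^{2}$)
$L{\left(F,j \right)} = \frac{-64 + F}{j + j \left(1 + 10 j\right)}$ ($L{\left(F,j \right)} = \frac{F - 64}{j + j \left(1 + 10 j\right)} = \frac{-64 + F}{j + j \left(1 + 10 j\right)}$)
$\frac{-627 + 2284}{1681 + L{\left(-17,28 \right)}} = \frac{-627 + 2284}{1681 + \frac{-64 - 17}{2 \cdot 28 \left(1 + 5 \cdot 28\right)}} = \frac{1657}{1681 + \frac{1}{2} \cdot \frac{1}{28} \frac{1}{1 + 140} \left(-81\right)} = \frac{1657}{1681 + \frac{1}{2} \cdot \frac{1}{28} \cdot \frac{1}{141} \left(-81\right)} = \frac{1657}{1681 - \frac{27}{2632}} = \frac{1657}{\frac{4424365}{2632}} = 1657 \cdot \frac{2632}{4424365} = \frac{4361224}{4424365}$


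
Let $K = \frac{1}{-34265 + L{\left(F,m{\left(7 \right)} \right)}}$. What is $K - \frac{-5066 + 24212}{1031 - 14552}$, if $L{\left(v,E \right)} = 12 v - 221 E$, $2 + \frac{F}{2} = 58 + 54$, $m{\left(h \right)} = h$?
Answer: $\frac{211699197}{149506204} \approx 1.416$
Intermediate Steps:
$F = 220$ ($F = -4 + 2 \left(58 + 54\right) = -4 + 2 \cdot 112 = -4 + 224 = 220$)
$L{\left(v,E \right)} = - 221 E + 12 v$
$K = - \frac{1}{33172}$ ($K = \frac{1}{-34265 + \left(\left(-221\right) 7 + 12 \cdot 220\right)} = \frac{1}{-34265 + \left(-1547 + 2640\right)} = \frac{1}{-34265 + 1093} = \frac{1}{-33172} = - \frac{1}{33172} \approx -3.0146 \cdot 10^{-5}$)
$K - \frac{-5066 + 24212}{1031 - 14552} = - \frac{1}{33172} - \frac{-5066 + 24212}{1031 - 14552} = - \frac{1}{33172} - \frac{19146}{-13521} = - \frac{1}{33172} - 19146 \left(- \frac{1}{13521}\right) = - \frac{1}{33172} - - \frac{6382}{4507} = - \frac{1}{33172} + \frac{6382}{4507} = \frac{211699197}{149506204}$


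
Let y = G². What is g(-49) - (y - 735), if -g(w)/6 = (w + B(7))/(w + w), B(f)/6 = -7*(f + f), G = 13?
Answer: 527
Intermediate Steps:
y = 169 (y = 13² = 169)
B(f) = -84*f (B(f) = 6*(-7*(f + f)) = 6*(-14*f) = -84*f)
g(w) = -3*(-588 + w)/w (g(w) = -6*(w - 84*7)/(w + w) = -6*(w - 588)/(2*w) = -6*(-588 + w)*1/(2*w) = -3*(-588 + w)/w)
g(-49) - (y - 735) = (-3 + 1764/(-49)) - (169 - 735) = (-3 + 1764*(-1/49)) - 1*(-566) = (-3 - 36) + 566 = -39 + 566 = 527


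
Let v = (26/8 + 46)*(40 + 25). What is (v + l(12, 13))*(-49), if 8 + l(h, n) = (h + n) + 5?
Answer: -631757/4 ≈ -1.5794e+5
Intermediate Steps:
l(h, n) = -3 + h + n (l(h, n) = -8 + ((h + n) + 5) = -8 + (5 + h + n) = -3 + h + n)
v = 12805/4 (v = (26*(1/8) + 46)*65 = (13/4 + 46)*65 = (197/4)*65 = 12805/4 ≈ 3201.3)
(v + l(12, 13))*(-49) = (12805/4 + (-3 + 12 + 13))*(-49) = (12805/4 + 22)*(-49) = (12893/4)*(-49) = -631757/4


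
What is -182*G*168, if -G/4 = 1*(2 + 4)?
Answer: 733824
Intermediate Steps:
G = -24 (G = -4*(2 + 4) = -4*6 = -24)
-182*G*168 = -182*(-24)*168 = 4368*168 = 733824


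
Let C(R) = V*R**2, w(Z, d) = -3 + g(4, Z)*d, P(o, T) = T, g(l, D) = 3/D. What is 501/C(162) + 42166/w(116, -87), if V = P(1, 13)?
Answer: -6393713743/796068 ≈ -8031.6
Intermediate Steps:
V = 13
w(Z, d) = -3 + 3*d/Z (w(Z, d) = -3 + (3/Z)*d = -3 + 3*d/Z)
C(R) = 13*R**2
501/C(162) + 42166/w(116, -87) = 501/((13*162**2)) + 42166/(-3 + 3*(-87)/116) = 501/((13*26244)) + 42166/(-3 + 3*(-87)*(1/116)) = 501/341172 + 42166/(-3 - 9/4) = 501*(1/341172) + 42166/(-21/4) = 167/113724 + 42166*(-4/21) = 167/113724 - 168664/21 = -6393713743/796068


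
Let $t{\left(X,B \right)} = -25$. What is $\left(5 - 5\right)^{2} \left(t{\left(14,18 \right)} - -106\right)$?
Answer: $0$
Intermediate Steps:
$\left(5 - 5\right)^{2} \left(t{\left(14,18 \right)} - -106\right) = \left(5 - 5\right)^{2} \left(-25 - -106\right) = 0^{2} \left(-25 + 106\right) = 0 \cdot 81 = 0$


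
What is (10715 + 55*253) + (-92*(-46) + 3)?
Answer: 28865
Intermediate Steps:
(10715 + 55*253) + (-92*(-46) + 3) = (10715 + 13915) + (4232 + 3) = 24630 + 4235 = 28865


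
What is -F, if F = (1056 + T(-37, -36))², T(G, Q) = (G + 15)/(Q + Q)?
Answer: -1446052729/1296 ≈ -1.1158e+6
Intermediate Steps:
T(G, Q) = (15 + G)/(2*Q) (T(G, Q) = (15 + G)/((2*Q)) = (15 + G)*(1/(2*Q)) = (15 + G)/(2*Q))
F = 1446052729/1296 (F = (1056 + (½)*(15 - 37)/(-36))² = (1056 + (½)*(-1/36)*(-22))² = (1056 + 11/36)² = (38027/36)² = 1446052729/1296 ≈ 1.1158e+6)
-F = -1*1446052729/1296 = -1446052729/1296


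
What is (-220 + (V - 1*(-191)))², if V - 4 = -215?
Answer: 57600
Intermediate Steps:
V = -211 (V = 4 - 215 = -211)
(-220 + (V - 1*(-191)))² = (-220 + (-211 - 1*(-191)))² = (-220 + (-211 + 191))² = (-220 - 20)² = (-240)² = 57600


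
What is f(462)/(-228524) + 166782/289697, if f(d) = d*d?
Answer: -5930099175/16550679307 ≈ -0.35830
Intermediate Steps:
f(d) = d²
f(462)/(-228524) + 166782/289697 = 462²/(-228524) + 166782/289697 = 213444*(-1/228524) + 166782*(1/289697) = -53361/57131 + 166782/289697 = -5930099175/16550679307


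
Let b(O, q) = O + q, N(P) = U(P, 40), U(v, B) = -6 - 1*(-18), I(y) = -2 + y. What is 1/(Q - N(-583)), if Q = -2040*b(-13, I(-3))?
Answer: 1/36708 ≈ 2.7242e-5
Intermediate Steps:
U(v, B) = 12 (U(v, B) = -6 + 18 = 12)
N(P) = 12
Q = 36720 (Q = -2040*(-13 + (-2 - 3)) = -2040*(-13 - 5) = -2040*(-18) = 36720)
1/(Q - N(-583)) = 1/(36720 - 1*12) = 1/(36720 - 12) = 1/36708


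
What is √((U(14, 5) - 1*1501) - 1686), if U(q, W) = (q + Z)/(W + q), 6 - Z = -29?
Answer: 2*I*√287394/19 ≈ 56.431*I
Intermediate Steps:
Z = 35 (Z = 6 - 1*(-29) = 6 + 29 = 35)
U(q, W) = (35 + q)/(W + q) (U(q, W) = (q + 35)/(W + q) = (35 + q)/(W + q))
√((U(14, 5) - 1*1501) - 1686) = √(((35 + 14)/(5 + 14) - 1*1501) - 1686) = √((49/19 - 1501) - 1686) = √(-28470/19 - 1686) = √(-60504/19) = 2*I*√287394/19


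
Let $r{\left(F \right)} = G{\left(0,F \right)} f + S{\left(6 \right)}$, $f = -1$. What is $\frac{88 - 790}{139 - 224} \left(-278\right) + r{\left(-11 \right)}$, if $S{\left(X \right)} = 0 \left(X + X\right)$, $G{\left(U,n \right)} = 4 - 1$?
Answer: $- \frac{195411}{85} \approx -2299.0$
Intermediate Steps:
$G{\left(U,n \right)} = 3$ ($G{\left(U,n \right)} = 4 - 1 = 3$)
$S{\left(X \right)} = 0$ ($S{\left(X \right)} = 0 \cdot 2 X = 0$)
$r{\left(F \right)} = -3$ ($r{\left(F \right)} = 3 \left(-1\right) + 0 = -3 + 0 = -3$)
$\frac{88 - 790}{139 - 224} \left(-278\right) + r{\left(-11 \right)} = \frac{88 - 790}{139 - 224} \left(-278\right) - 3 = - \frac{702}{-85} \left(-278\right) - 3 = \left(-702\right) \left(- \frac{1}{85}\right) \left(-278\right) - 3 = \frac{702}{85} \left(-278\right) - 3 = - \frac{195156}{85} - 3 = - \frac{195411}{85}$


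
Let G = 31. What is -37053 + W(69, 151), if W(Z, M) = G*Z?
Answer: -34914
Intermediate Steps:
W(Z, M) = 31*Z
-37053 + W(69, 151) = -37053 + 31*69 = -37053 + 2139 = -34914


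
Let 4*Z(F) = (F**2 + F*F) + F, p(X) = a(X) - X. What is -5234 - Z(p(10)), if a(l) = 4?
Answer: -10501/2 ≈ -5250.5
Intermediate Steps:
p(X) = 4 - X
Z(F) = F**2/2 + F/4 (Z(F) = ((F**2 + F*F) + F)/4 = ((F**2 + F**2) + F)/4 = (2*F**2 + F)/4 = (F + 2*F**2)/4 = F**2/2 + F/4)
-5234 - Z(p(10)) = -5234 - (4 - 1*10)*(1 + 2*(4 - 1*10))/4 = -5234 - (4 - 10)*(1 + 2*(4 - 10))/4 = -5234 - (-6)*(1 + 2*(-6))/4 = -5234 - (-6)*(1 - 12)/4 = -5234 - (-6)*(-11)/4 = -5234 - 1*33/2 = -5234 - 33/2 = -10501/2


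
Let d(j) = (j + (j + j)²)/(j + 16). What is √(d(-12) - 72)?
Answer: √69 ≈ 8.3066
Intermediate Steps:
d(j) = (j + 4*j²)/(16 + j) (d(j) = (j + (2*j)²)/(16 + j) = (j + 4*j²)/(16 + j))
√(d(-12) - 72) = √(-12*(1 + 4*(-12))/(16 - 12) - 72) = √(-12*(1 - 48)/4 - 72) = √(-12*¼*(-47) - 72) = √(141 - 72) = √69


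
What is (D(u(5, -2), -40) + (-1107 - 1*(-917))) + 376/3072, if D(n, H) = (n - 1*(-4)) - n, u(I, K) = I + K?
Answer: -71377/384 ≈ -185.88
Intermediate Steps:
D(n, H) = 4 (D(n, H) = (n + 4) - n = (4 + n) - n = 4)
(D(u(5, -2), -40) + (-1107 - 1*(-917))) + 376/3072 = (4 + (-1107 - 1*(-917))) + 376/3072 = (4 + (-1107 + 917)) + 376*(1/3072) = (4 - 190) + 47/384 = -186 + 47/384 = -71377/384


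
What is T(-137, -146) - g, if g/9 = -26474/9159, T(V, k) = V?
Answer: -338839/3053 ≈ -110.99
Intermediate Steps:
g = -79422/3053 (g = 9*(-26474/9159) = -79422/3053 ≈ -26.014)
T(-137, -146) - g = -137 - 1*(-79422/3053) = -137 + 79422/3053 = -338839/3053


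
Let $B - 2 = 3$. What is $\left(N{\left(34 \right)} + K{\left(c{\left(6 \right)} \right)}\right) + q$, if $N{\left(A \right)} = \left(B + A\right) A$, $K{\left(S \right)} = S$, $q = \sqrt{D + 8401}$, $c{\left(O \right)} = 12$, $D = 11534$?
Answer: $1338 + 3 \sqrt{2215} \approx 1479.2$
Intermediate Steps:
$B = 5$ ($B = 2 + 3 = 5$)
$q = 3 \sqrt{2215}$ ($q = \sqrt{11534 + 8401} = \sqrt{19935} = 3 \sqrt{2215} \approx 141.19$)
$N{\left(A \right)} = A \left(5 + A\right)$ ($N{\left(A \right)} = \left(5 + A\right) A = A \left(5 + A\right)$)
$\left(N{\left(34 \right)} + K{\left(c{\left(6 \right)} \right)}\right) + q = \left(34 \left(5 + 34\right) + 12\right) + 3 \sqrt{2215} = \left(34 \cdot 39 + 12\right) + 3 \sqrt{2215} = \left(1326 + 12\right) + 3 \sqrt{2215} = 1338 + 3 \sqrt{2215}$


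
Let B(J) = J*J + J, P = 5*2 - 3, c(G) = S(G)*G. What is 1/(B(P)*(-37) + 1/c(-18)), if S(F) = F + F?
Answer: -648/1342655 ≈ -0.00048263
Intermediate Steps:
S(F) = 2*F
c(G) = 2*G**2 (c(G) = (2*G)*G = 2*G**2)
P = 7 (P = 10 - 3 = 7)
B(J) = J + J**2 (B(J) = J**2 + J = J + J**2)
1/(B(P)*(-37) + 1/c(-18)) = 1/((7*(1 + 7))*(-37) + 1/(2*(-18)**2)) = 1/((7*8)*(-37) + 1/(2*324)) = 1/(56*(-37) + 1/648) = 1/(-2072 + 1/648) = 1/(-1342655/648) = -648/1342655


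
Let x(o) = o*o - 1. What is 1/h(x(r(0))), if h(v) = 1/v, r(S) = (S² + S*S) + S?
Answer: -1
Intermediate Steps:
r(S) = S + 2*S² (r(S) = (S² + S²) + S = 2*S² + S = S + 2*S²)
x(o) = -1 + o² (x(o) = o² - 1 = -1 + o²)
1/h(x(r(0))) = 1/(1/(-1 + (0*(1 + 2*0))²)) = 1/(1/(-1 + (0*(1 + 0))²)) = 1/(1/(-1 + (0*1)²)) = 1/(1/(-1 + 0²)) = 1/(1/(-1 + 0)) = 1/(1/(-1)) = 1/(-1) = -1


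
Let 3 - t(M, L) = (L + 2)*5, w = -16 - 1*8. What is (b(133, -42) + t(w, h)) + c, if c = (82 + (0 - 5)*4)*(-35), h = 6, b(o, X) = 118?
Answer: -2089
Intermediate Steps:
w = -24 (w = -16 - 8 = -24)
t(M, L) = -7 - 5*L (t(M, L) = 3 - (L + 2)*5 = 3 - (2 + L)*5 = 3 - (10 + 5*L) = 3 + (-10 - 5*L) = -7 - 5*L)
c = -2170 (c = (82 - 5*4)*(-35) = (82 - 20)*(-35) = 62*(-35) = -2170)
(b(133, -42) + t(w, h)) + c = (118 + (-7 - 5*6)) - 2170 = (118 + (-7 - 30)) - 2170 = (118 - 37) - 2170 = 81 - 2170 = -2089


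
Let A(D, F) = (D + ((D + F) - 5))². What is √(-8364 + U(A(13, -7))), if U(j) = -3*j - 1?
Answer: I*√8953 ≈ 94.62*I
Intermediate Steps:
A(D, F) = (-5 + F + 2*D)² (A(D, F) = (D + (-5 + D + F))² = (-5 + F + 2*D)²)
U(j) = -1 - 3*j
√(-8364 + U(A(13, -7))) = √(-8364 + (-1 - 3*(-5 - 7 + 2*13)²)) = √(-8364 + (-1 - 3*(-5 - 7 + 26)²)) = √(-8364 + (-1 - 3*14²)) = √(-8364 + (-1 - 3*196)) = √(-8364 + (-1 - 588)) = √(-8364 - 589) = √(-8953) = I*√8953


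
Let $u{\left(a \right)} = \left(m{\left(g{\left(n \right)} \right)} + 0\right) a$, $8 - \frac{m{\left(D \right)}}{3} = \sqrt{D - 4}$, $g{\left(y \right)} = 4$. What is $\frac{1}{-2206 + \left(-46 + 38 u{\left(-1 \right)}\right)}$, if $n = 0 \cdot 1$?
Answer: $- \frac{1}{3164} \approx -0.00031606$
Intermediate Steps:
$n = 0$
$m{\left(D \right)} = 24 - 3 \sqrt{-4 + D}$ ($m{\left(D \right)} = 24 - 3 \sqrt{D - 4} = 24 - 3 \sqrt{-4 + D}$)
$u{\left(a \right)} = 24 a$ ($u{\left(a \right)} = \left(\left(24 - 3 \sqrt{-4 + 4}\right) + 0\right) a = \left(\left(24 - 3 \sqrt{0}\right) + 0\right) a = \left(\left(24 - 0\right) + 0\right) a = \left(\left(24 + 0\right) + 0\right) a = \left(24 + 0\right) a = 24 a$)
$\frac{1}{-2206 + \left(-46 + 38 u{\left(-1 \right)}\right)} = \frac{1}{-2206 + \left(-46 + 38 \cdot 24 \left(-1\right)\right)} = \frac{1}{-2206 + \left(-46 + 38 \left(-24\right)\right)} = \frac{1}{-2206 - 958} = \frac{1}{-3164} = - \frac{1}{3164}$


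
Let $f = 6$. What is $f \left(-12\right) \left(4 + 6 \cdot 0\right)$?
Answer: $-288$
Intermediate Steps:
$f \left(-12\right) \left(4 + 6 \cdot 0\right) = 6 \left(-12\right) \left(4 + 6 \cdot 0\right) = - 72 \left(4 + 0\right) = \left(-72\right) 4 = -288$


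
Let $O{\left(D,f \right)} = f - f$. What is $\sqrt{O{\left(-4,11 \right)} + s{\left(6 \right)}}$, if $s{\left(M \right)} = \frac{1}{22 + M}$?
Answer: $\frac{\sqrt{7}}{14} \approx 0.18898$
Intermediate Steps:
$O{\left(D,f \right)} = 0$
$\sqrt{O{\left(-4,11 \right)} + s{\left(6 \right)}} = \sqrt{0 + \frac{1}{22 + 6}} = \sqrt{0 + \frac{1}{28}} = \sqrt{\frac{1}{28}} = \frac{\sqrt{7}}{14}$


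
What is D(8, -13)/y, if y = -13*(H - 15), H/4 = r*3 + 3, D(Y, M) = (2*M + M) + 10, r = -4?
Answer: -29/663 ≈ -0.043741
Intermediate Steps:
D(Y, M) = 10 + 3*M (D(Y, M) = 3*M + 10 = 10 + 3*M)
H = -36 (H = 4*(-4*3 + 3) = 4*(-12 + 3) = 4*(-9) = -36)
y = 663 (y = -13*(-36 - 15) = -13*(-51) = 663)
D(8, -13)/y = (10 + 3*(-13))/663 = (10 - 39)*(1/663) = -29*1/663 = -29/663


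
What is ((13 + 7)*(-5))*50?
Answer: -5000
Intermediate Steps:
((13 + 7)*(-5))*50 = (20*(-5))*50 = -100*50 = -5000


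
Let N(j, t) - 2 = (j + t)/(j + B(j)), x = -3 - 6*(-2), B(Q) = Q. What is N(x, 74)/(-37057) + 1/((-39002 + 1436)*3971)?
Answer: -54791490/307109035189 ≈ -0.00017841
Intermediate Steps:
x = 9 (x = -3 + 12 = 9)
N(j, t) = 2 + (j + t)/(2*j) (N(j, t) = 2 + (j + t)/(j + j) = 2 + (j + t)/((2*j)) = 2 + (j + t)*(1/(2*j)) = 2 + (j + t)/(2*j))
N(x, 74)/(-37057) + 1/((-39002 + 1436)*3971) = ((½)*(74 + 5*9)/9)/(-37057) + 1/((-39002 + 1436)*3971) = ((½)*(⅑)*(74 + 45))*(-1/37057) + (1/3971)/(-37566) = ((½)*(⅑)*119)*(-1/37057) - 1/37566*1/3971 = (119/18)*(-1/37057) - 1/149174586 = -119/667026 - 1/149174586 = -54791490/307109035189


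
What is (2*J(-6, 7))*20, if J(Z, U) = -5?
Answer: -200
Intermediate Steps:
(2*J(-6, 7))*20 = (2*(-5))*20 = -10*20 = -200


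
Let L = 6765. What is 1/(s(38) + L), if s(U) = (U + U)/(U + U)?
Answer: 1/6766 ≈ 0.00014780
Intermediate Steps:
s(U) = 1 (s(U) = (2*U)/((2*U)) = (2*U)*(1/(2*U)) = 1)
1/(s(38) + L) = 1/(1 + 6765) = 1/6766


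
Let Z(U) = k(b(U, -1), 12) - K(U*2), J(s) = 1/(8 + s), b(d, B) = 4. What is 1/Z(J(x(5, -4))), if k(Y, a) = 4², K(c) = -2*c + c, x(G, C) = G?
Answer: 13/210 ≈ 0.061905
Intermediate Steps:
K(c) = -c
k(Y, a) = 16
Z(U) = 16 + 2*U (Z(U) = 16 - (-1)*U*2 = 16 - (-1)*2*U = 16 - (-2)*U = 16 + 2*U)
1/Z(J(x(5, -4))) = 1/(16 + 2/(8 + 5)) = 1/(16 + 2/13) = 1/(210/13) = 13/210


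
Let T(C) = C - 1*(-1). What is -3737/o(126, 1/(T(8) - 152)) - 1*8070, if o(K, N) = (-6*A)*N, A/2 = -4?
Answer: 147031/48 ≈ 3063.1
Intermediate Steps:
A = -8 (A = 2*(-4) = -8)
T(C) = 1 + C (T(C) = C + 1 = 1 + C)
o(K, N) = 48*N (o(K, N) = (-6*(-8))*N = 48*N)
-3737/o(126, 1/(T(8) - 152)) - 1*8070 = -3737/(48/((1 + 8) - 152)) - 1*8070 = -3737/(48/(9 - 152)) - 8070 = -3737/(48/(-143)) - 8070 = -3737/(48*(-1/143)) - 8070 = -3737/(-48/143) - 8070 = -3737*(-143/48) - 8070 = 534391/48 - 8070 = 147031/48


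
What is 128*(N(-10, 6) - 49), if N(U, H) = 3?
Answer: -5888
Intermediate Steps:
128*(N(-10, 6) - 49) = 128*(3 - 49) = 128*(-46) = -5888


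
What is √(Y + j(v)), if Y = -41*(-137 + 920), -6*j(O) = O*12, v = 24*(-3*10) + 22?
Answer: I*√30707 ≈ 175.23*I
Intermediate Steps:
v = -698 (v = 24*(-30) + 22 = -720 + 22 = -698)
j(O) = -2*O (j(O) = -O*12/6 = -2*O)
Y = -32103 (Y = -41*783 = -32103)
√(Y + j(v)) = √(-32103 - 2*(-698)) = √(-32103 + 1396) = √(-30707) = I*√30707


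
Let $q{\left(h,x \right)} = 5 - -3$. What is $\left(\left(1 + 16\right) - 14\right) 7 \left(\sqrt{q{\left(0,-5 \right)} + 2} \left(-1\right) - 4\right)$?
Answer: $-84 - 21 \sqrt{10} \approx -150.41$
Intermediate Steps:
$q{\left(h,x \right)} = 8$ ($q{\left(h,x \right)} = 5 + 3 = 8$)
$\left(\left(1 + 16\right) - 14\right) 7 \left(\sqrt{q{\left(0,-5 \right)} + 2} \left(-1\right) - 4\right) = \left(\left(1 + 16\right) - 14\right) 7 \left(\sqrt{8 + 2} \left(-1\right) - 4\right) = \left(17 - 14\right) 7 \left(\sqrt{10} \left(-1\right) - 4\right) = 3 \cdot 7 \left(- \sqrt{10} - 4\right) = 21 \left(-4 - \sqrt{10}\right) = -84 - 21 \sqrt{10}$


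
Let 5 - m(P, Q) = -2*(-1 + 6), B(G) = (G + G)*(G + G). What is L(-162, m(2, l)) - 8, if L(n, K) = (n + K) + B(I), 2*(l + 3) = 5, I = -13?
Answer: 521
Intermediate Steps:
l = -1/2 (l = -3 + (1/2)*5 = -3 + 5/2 = -1/2 ≈ -0.50000)
B(G) = 4*G**2 (B(G) = (2*G)*(2*G) = 4*G**2)
m(P, Q) = 15 (m(P, Q) = 5 - (-2)*(-1 + 6) = 5 - (-2)*5 = 5 - 1*(-10) = 5 + 10 = 15)
L(n, K) = 676 + K + n (L(n, K) = (n + K) + 4*(-13)**2 = (K + n) + 4*169 = (K + n) + 676 = 676 + K + n)
L(-162, m(2, l)) - 8 = (676 + 15 - 162) - 8 = 529 - 8 = 521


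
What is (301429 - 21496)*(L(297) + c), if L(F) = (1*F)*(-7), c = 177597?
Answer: 49133280294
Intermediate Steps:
L(F) = -7*F (L(F) = F*(-7) = -7*F)
(301429 - 21496)*(L(297) + c) = (301429 - 21496)*(-7*297 + 177597) = 279933*(-2079 + 177597) = 279933*175518 = 49133280294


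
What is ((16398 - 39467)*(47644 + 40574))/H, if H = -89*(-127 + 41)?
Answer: -1017550521/3827 ≈ -2.6589e+5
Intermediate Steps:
H = 7654 (H = -89*(-86) = 7654)
((16398 - 39467)*(47644 + 40574))/H = ((16398 - 39467)*(47644 + 40574))/7654 = -23069*88218*(1/7654) = -2035101042*1/7654 = -1017550521/3827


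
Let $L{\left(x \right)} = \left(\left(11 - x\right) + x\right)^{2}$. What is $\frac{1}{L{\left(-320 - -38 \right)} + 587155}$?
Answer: $\frac{1}{587276} \approx 1.7028 \cdot 10^{-6}$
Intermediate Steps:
$L{\left(x \right)} = 121$ ($L{\left(x \right)} = 11^{2} = 121$)
$\frac{1}{L{\left(-320 - -38 \right)} + 587155} = \frac{1}{121 + 587155} = \frac{1}{587276}$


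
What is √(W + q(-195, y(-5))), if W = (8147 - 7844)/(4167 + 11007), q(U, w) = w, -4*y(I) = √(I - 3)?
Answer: √(56762 - 1421298*I*√2)/1686 ≈ 0.60306 - 0.58627*I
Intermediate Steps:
y(I) = -√(-3 + I)/4 (y(I) = -√(I - 3)/4 = -√(-3 + I)/4)
W = 101/5058 (W = 303/15174 = 303*(1/15174) = 101/5058 ≈ 0.019968)
√(W + q(-195, y(-5))) = √(101/5058 - √(-3 - 5)/4) = √(101/5058 - I*√2/2)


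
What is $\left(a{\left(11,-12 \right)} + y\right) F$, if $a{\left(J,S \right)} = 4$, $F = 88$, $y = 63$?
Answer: $5896$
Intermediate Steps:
$\left(a{\left(11,-12 \right)} + y\right) F = \left(4 + 63\right) 88 = 67 \cdot 88 = 5896$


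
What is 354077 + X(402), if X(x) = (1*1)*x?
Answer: 354479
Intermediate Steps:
X(x) = x (X(x) = 1*x = x)
354077 + X(402) = 354077 + 402 = 354479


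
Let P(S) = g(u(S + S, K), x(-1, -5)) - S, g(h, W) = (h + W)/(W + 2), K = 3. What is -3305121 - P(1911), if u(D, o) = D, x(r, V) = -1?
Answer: -3307031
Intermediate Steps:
g(h, W) = (W + h)/(2 + W)
P(S) = -1 + S (P(S) = (-1 + (S + S))/(2 - 1) - S = (-1 + 2*S)/1 - S = 1*(-1 + 2*S) - S = (-1 + 2*S) - S = -1 + S)
-3305121 - P(1911) = -3305121 - (-1 + 1911) = -3305121 - 1*1910 = -3305121 - 1910 = -3307031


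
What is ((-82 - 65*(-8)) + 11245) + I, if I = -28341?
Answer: -16658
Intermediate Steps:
((-82 - 65*(-8)) + 11245) + I = ((-82 - 65*(-8)) + 11245) - 28341 = ((-82 + 520) + 11245) - 28341 = (438 + 11245) - 28341 = 11683 - 28341 = -16658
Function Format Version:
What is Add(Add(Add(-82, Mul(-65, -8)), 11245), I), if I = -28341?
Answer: -16658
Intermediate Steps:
Add(Add(Add(-82, Mul(-65, -8)), 11245), I) = Add(Add(Add(-82, Mul(-65, -8)), 11245), -28341) = Add(Add(Add(-82, 520), 11245), -28341) = Add(Add(438, 11245), -28341) = Add(11683, -28341) = -16658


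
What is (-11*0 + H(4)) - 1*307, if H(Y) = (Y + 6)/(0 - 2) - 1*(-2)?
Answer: -310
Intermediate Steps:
H(Y) = -1 - Y/2 (H(Y) = (6 + Y)/(-2) + 2 = (6 + Y)*(-½) + 2 = (-3 - Y/2) + 2 = -1 - Y/2)
(-11*0 + H(4)) - 1*307 = (-11*0 + (-1 - ½*4)) - 1*307 = (0 + (-1 - 2)) - 307 = (0 - 3) - 307 = -3 - 307 = -310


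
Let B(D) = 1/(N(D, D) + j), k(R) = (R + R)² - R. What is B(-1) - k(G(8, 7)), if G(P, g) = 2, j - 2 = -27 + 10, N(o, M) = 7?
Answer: -113/8 ≈ -14.125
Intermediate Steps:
j = -15 (j = 2 + (-27 + 10) = 2 - 17 = -15)
k(R) = -R + 4*R² (k(R) = (2*R)² - R = 4*R² - R = -R + 4*R²)
B(D) = -⅛ (B(D) = 1/(7 - 15) = 1/(-8) = -⅛)
B(-1) - k(G(8, 7)) = -⅛ - 2*(-1 + 4*2) = -⅛ - 2*(-1 + 8) = -⅛ - 2*7 = -⅛ - 1*14 = -⅛ - 14 = -113/8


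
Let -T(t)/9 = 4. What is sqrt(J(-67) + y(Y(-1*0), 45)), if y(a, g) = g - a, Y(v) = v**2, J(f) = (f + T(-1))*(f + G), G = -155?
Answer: sqrt(22911) ≈ 151.36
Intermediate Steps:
T(t) = -36 (T(t) = -9*4 = -36)
J(f) = (-155 + f)*(-36 + f) (J(f) = (f - 36)*(f - 155) = (-36 + f)*(-155 + f) = (-155 + f)*(-36 + f))
sqrt(J(-67) + y(Y(-1*0), 45)) = sqrt((5580 + (-67)**2 - 191*(-67)) + (45 - (-1*0)**2)) = sqrt((5580 + 4489 + 12797) + (45 - 1*0**2)) = sqrt(22866 + (45 - 1*0)) = sqrt(22866 + (45 + 0)) = sqrt(22866 + 45) = sqrt(22911)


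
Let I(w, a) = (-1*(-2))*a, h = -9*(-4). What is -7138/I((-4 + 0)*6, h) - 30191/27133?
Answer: -97924553/976788 ≈ -100.25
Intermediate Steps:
h = 36
I(w, a) = 2*a
-7138/I((-4 + 0)*6, h) - 30191/27133 = -7138/(2*36) - 30191/27133 = -7138/72 - 30191*1/27133 = -7138*1/72 - 30191/27133 = -3569/36 - 30191/27133 = -97924553/976788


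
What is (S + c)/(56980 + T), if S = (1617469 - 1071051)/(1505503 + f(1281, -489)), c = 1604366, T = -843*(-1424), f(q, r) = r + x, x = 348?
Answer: 1207576078455/946430121572 ≈ 1.2759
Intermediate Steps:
f(q, r) = 348 + r (f(q, r) = r + 348 = 348 + r)
T = 1200432
S = 273209/752681 (S = (1617469 - 1071051)/(1505503 + (348 - 489)) = 546418/(1505503 - 141) = 546418/1505362 = 546418*(1/1505362) = 273209/752681 ≈ 0.36298)
(S + c)/(56980 + T) = (273209/752681 + 1604366)/(56980 + 1200432) = (1207576078455/752681)/1257412 = (1207576078455/752681)*(1/1257412) = 1207576078455/946430121572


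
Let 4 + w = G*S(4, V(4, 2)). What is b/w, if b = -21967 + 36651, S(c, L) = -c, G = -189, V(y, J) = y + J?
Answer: 3671/188 ≈ 19.527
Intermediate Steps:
V(y, J) = J + y
b = 14684
w = 752 (w = -4 - (-189)*4 = -4 - 189*(-4) = -4 + 756 = 752)
b/w = 14684/752 = 14684*(1/752) = 3671/188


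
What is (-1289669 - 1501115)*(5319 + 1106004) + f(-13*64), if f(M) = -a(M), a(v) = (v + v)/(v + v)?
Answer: -3101462447233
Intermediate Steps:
a(v) = 1 (a(v) = (2*v)/((2*v)) = (2*v)*(1/(2*v)) = 1)
f(M) = -1 (f(M) = -1*1 = -1)
(-1289669 - 1501115)*(5319 + 1106004) + f(-13*64) = (-1289669 - 1501115)*(5319 + 1106004) - 1 = -2790784*1111323 - 1 = -3101462447232 - 1 = -3101462447233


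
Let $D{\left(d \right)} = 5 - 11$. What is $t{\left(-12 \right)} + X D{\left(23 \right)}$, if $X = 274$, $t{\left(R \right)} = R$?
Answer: $-1656$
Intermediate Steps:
$D{\left(d \right)} = -6$ ($D{\left(d \right)} = 5 - 11 = -6$)
$t{\left(-12 \right)} + X D{\left(23 \right)} = -12 + 274 \left(-6\right) = -12 - 1644 = -1656$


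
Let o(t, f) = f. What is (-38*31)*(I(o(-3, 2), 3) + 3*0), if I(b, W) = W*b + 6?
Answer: -14136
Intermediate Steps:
I(b, W) = 6 + W*b
(-38*31)*(I(o(-3, 2), 3) + 3*0) = (-38*31)*((6 + 3*2) + 3*0) = -1178*((6 + 6) + 0) = -1178*(12 + 0) = -1178*12 = -14136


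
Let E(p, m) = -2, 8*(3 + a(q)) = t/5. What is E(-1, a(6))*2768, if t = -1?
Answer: -5536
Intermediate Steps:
a(q) = -121/40 (a(q) = -3 + (-1/5)/8 = -3 + (-1*⅕)/8 = -3 + (⅛)*(-⅕) = -3 - 1/40 = -121/40)
E(-1, a(6))*2768 = -2*2768 = -5536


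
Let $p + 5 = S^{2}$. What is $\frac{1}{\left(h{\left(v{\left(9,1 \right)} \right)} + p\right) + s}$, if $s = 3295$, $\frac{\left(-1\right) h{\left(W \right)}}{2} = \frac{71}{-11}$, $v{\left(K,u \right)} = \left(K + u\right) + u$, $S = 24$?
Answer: $\frac{11}{42668} \approx 0.0002578$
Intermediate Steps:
$v{\left(K,u \right)} = K + 2 u$
$h{\left(W \right)} = \frac{142}{11}$ ($h{\left(W \right)} = - 2 \frac{71}{-11} = - 2 \cdot 71 \left(- \frac{1}{11}\right) = \left(-2\right) \left(- \frac{71}{11}\right) = \frac{142}{11}$)
$p = 571$ ($p = -5 + 24^{2} = -5 + 576 = 571$)
$\frac{1}{\left(h{\left(v{\left(9,1 \right)} \right)} + p\right) + s} = \frac{1}{\left(\frac{142}{11} + 571\right) + 3295} = \frac{1}{\frac{6423}{11} + 3295} = \frac{1}{\frac{42668}{11}} = \frac{11}{42668}$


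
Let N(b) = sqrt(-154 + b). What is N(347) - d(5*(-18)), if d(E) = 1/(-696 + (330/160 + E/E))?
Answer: 16/11087 + sqrt(193) ≈ 13.894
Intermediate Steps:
d(E) = -16/11087 (d(E) = 1/(-696 + (330*(1/160) + 1)) = 1/(-696 + (33/16 + 1)) = 1/(-696 + 49/16) = 1/(-11087/16) = -16/11087)
N(347) - d(5*(-18)) = sqrt(-154 + 347) - 1*(-16/11087) = sqrt(193) + 16/11087 = 16/11087 + sqrt(193)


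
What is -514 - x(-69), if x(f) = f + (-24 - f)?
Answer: -490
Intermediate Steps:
x(f) = -24
-514 - x(-69) = -514 - 1*(-24) = -514 + 24 = -490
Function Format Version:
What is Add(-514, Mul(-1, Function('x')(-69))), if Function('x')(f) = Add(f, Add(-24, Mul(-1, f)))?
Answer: -490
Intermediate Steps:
Function('x')(f) = -24
Add(-514, Mul(-1, Function('x')(-69))) = Add(-514, Mul(-1, -24)) = Add(-514, 24) = -490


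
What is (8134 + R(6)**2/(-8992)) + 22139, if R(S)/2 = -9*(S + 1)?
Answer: 68049735/2248 ≈ 30271.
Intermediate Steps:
R(S) = -18 - 18*S (R(S) = 2*(-9*(S + 1)) = 2*(-9*(1 + S)) = 2*(-9 - 9*S) = -18 - 18*S)
(8134 + R(6)**2/(-8992)) + 22139 = (8134 + (-18 - 18*6)**2/(-8992)) + 22139 = (8134 + (-18 - 108)**2*(-1/8992)) + 22139 = (8134 + (-126)**2*(-1/8992)) + 22139 = (8134 + 15876*(-1/8992)) + 22139 = (8134 - 3969/2248) + 22139 = 18281263/2248 + 22139 = 68049735/2248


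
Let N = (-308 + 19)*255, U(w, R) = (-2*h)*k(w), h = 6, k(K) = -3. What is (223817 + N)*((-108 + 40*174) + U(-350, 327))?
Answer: 1034040336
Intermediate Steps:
U(w, R) = 36 (U(w, R) = -2*6*(-3) = -12*(-3) = 36)
N = -73695 (N = -289*255 = -73695)
(223817 + N)*((-108 + 40*174) + U(-350, 327)) = (223817 - 73695)*((-108 + 40*174) + 36) = 150122*((-108 + 6960) + 36) = 150122*(6852 + 36) = 150122*6888 = 1034040336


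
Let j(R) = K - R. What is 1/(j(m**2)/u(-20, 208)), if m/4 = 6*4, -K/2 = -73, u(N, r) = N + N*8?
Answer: 18/907 ≈ 0.019846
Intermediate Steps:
u(N, r) = 9*N (u(N, r) = N + 8*N = 9*N)
K = 146 (K = -2*(-73) = 146)
m = 96 (m = 4*(6*4) = 4*24 = 96)
j(R) = 146 - R
1/(j(m**2)/u(-20, 208)) = 1/((146 - 1*96**2)/((9*(-20)))) = 1/((146 - 1*9216)/(-180)) = 1/((146 - 9216)*(-1/180)) = 1/(-9070*(-1/180)) = 1/(907/18) = 18/907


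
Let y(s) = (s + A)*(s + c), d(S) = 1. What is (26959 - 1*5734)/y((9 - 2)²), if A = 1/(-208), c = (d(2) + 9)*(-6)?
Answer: -1471600/37367 ≈ -39.382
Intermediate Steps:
c = -60 (c = (1 + 9)*(-6) = 10*(-6) = -60)
A = -1/208 ≈ -0.0048077
y(s) = (-60 + s)*(-1/208 + s) (y(s) = (s - 1/208)*(s - 60) = (-1/208 + s)*(-60 + s) = (-60 + s)*(-1/208 + s))
(26959 - 1*5734)/y((9 - 2)²) = (26959 - 1*5734)/(15/52 + ((9 - 2)²)² - 12481*(9 - 2)²/208) = (26959 - 5734)/(15/52 + (7²)² - 12481/208*7²) = 21225/(15/52 + 49² - 12481/208*49) = 21225/(15/52 + 2401 - 611569/208) = 21225/(-112101/208) = 21225*(-208/112101) = -1471600/37367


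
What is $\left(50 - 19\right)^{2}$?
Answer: $961$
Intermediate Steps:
$\left(50 - 19\right)^{2} = 31^{2} = 961$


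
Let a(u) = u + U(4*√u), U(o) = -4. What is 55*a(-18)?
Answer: -1210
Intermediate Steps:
a(u) = -4 + u (a(u) = u - 4 = -4 + u)
55*a(-18) = 55*(-4 - 18) = 55*(-22) = -1210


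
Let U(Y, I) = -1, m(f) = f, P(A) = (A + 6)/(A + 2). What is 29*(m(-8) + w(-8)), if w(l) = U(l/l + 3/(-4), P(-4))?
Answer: -261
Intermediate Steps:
P(A) = (6 + A)/(2 + A)
w(l) = -1
29*(m(-8) + w(-8)) = 29*(-8 - 1) = 29*(-9) = -261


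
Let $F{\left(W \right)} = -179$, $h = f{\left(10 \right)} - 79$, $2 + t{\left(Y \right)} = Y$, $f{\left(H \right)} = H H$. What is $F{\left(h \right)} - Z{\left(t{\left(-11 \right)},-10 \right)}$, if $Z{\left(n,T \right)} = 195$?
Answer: $-374$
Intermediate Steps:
$f{\left(H \right)} = H^{2}$
$t{\left(Y \right)} = -2 + Y$
$h = 21$ ($h = 10^{2} - 79 = 100 - 79 = 21$)
$F{\left(h \right)} - Z{\left(t{\left(-11 \right)},-10 \right)} = -179 - 195 = -374$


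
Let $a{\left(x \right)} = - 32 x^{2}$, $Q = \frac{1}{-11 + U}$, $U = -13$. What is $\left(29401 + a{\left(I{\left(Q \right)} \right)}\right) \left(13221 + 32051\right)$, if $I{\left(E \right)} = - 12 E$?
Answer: $1330679896$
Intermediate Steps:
$Q = - \frac{1}{24}$ ($Q = \frac{1}{-11 - 13} = \frac{1}{-24} = - \frac{1}{24} \approx -0.041667$)
$\left(29401 + a{\left(I{\left(Q \right)} \right)}\right) \left(13221 + 32051\right) = \left(29401 - 32 \left(\left(-12\right) \left(- \frac{1}{24}\right)\right)^{2}\right) \left(13221 + 32051\right) = \left(29401 - \frac{32}{4}\right) 45272 = \left(29401 - 8\right) 45272 = 29393 \cdot 45272 = 1330679896$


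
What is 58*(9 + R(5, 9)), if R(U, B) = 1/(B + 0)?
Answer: 4756/9 ≈ 528.44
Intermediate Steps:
R(U, B) = 1/B
58*(9 + R(5, 9)) = 58*(9 + 1/9) = 58*(9 + ⅑) = 58*(82/9) = 4756/9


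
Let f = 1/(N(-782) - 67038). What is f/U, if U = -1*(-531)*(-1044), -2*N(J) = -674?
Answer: 1/36976633164 ≈ 2.7044e-11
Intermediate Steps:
N(J) = 337 (N(J) = -1/2*(-674) = 337)
f = -1/66701 (f = 1/(337 - 67038) = 1/(-66701) = -1/66701 ≈ -1.4992e-5)
U = -554364 (U = 531*(-1044) = -554364)
f/U = -1/66701/(-554364) = -1/66701*(-1/554364) = 1/36976633164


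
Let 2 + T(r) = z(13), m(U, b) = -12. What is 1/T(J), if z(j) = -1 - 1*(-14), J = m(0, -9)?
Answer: 1/11 ≈ 0.090909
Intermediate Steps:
J = -12
z(j) = 13 (z(j) = -1 + 14 = 13)
T(r) = 11 (T(r) = -2 + 13 = 11)
1/T(J) = 1/11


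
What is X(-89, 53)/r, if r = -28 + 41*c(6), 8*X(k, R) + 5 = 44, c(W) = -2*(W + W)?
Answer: -39/8096 ≈ -0.0048172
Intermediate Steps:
c(W) = -4*W
X(k, R) = 39/8 (X(k, R) = -5/8 + (⅛)*44 = -5/8 + 11/2 = 39/8)
r = -1012 (r = -28 + 41*(-4*6) = -28 + 41*(-24) = -28 - 984 = -1012)
X(-89, 53)/r = (39/8)/(-1012) = (39/8)*(-1/1012) = -39/8096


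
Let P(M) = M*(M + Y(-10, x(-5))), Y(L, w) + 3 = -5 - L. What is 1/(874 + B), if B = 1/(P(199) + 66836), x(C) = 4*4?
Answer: 106835/93373791 ≈ 0.0011442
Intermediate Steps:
x(C) = 16
Y(L, w) = -8 - L (Y(L, w) = -3 + (-5 - L) = -8 - L)
P(M) = M*(2 + M) (P(M) = M*(M + (-8 - 1*(-10))) = M*(M + (-8 + 10)) = M*(M + 2) = M*(2 + M))
B = 1/106835 (B = 1/(199*(2 + 199) + 66836) = 1/(199*201 + 66836) = 1/(39999 + 66836) = 1/106835 ≈ 9.3602e-6)
1/(874 + B) = 1/(874 + 1/106835) = 1/(93373791/106835) = 106835/93373791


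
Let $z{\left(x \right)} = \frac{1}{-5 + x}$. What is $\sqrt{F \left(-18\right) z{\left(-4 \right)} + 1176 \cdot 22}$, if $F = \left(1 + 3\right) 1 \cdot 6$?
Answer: $72 \sqrt{5} \approx 161.0$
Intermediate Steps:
$F = 24$ ($F = 4 \cdot 1 \cdot 6 = 4 \cdot 6 = 24$)
$\sqrt{F \left(-18\right) z{\left(-4 \right)} + 1176 \cdot 22} = \sqrt{\frac{24 \left(-18\right)}{-5 - 4} + 1176 \cdot 22} = \sqrt{- \frac{432}{-9} + 25872} = \sqrt{\left(-432\right) \left(- \frac{1}{9}\right) + 25872} = \sqrt{48 + 25872} = \sqrt{25920} = 72 \sqrt{5}$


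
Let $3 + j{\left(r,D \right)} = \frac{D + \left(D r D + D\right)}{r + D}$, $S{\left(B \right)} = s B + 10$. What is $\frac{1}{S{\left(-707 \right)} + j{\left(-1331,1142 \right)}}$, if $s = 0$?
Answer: $\frac{189}{1735841323} \approx 1.0888 \cdot 10^{-7}$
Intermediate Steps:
$S{\left(B \right)} = 10$ ($S{\left(B \right)} = 0 B + 10 = 0 + 10 = 10$)
$j{\left(r,D \right)} = -3 + \frac{2 D + r D^{2}}{D + r}$ ($j{\left(r,D \right)} = -3 + \frac{D + \left(D r D + D\right)}{r + D} = -3 + \frac{D + \left(r D^{2} + D\right)}{D + r} = -3 + \frac{D + \left(D + r D^{2}\right)}{D + r} = -3 + \frac{2 D + r D^{2}}{D + r}$)
$\frac{1}{S{\left(-707 \right)} + j{\left(-1331,1142 \right)}} = \frac{1}{10 + \frac{\left(-1\right) 1142 - -3993 - 1331 \cdot 1142^{2}}{1142 - 1331}} = \frac{1}{10 + \frac{-1142 + 3993 - 1735842284}{-189}} = \frac{1}{10 - \frac{-1142 + 3993 - 1735842284}{189}} = \frac{1}{10 - - \frac{1735839433}{189}} = \frac{1}{10 + \frac{1735839433}{189}} = \frac{1}{\frac{1735841323}{189}} = \frac{189}{1735841323}$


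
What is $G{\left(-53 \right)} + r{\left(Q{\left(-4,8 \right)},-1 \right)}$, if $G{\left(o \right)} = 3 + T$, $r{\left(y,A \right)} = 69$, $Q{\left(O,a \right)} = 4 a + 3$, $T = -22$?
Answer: $50$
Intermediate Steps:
$Q{\left(O,a \right)} = 3 + 4 a$
$G{\left(o \right)} = -19$ ($G{\left(o \right)} = 3 - 22 = -19$)
$G{\left(-53 \right)} + r{\left(Q{\left(-4,8 \right)},-1 \right)} = -19 + 69 = 50$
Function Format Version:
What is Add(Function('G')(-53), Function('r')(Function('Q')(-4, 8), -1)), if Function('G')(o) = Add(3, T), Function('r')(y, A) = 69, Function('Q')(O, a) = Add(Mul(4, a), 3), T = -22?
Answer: 50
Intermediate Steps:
Function('Q')(O, a) = Add(3, Mul(4, a))
Function('G')(o) = -19 (Function('G')(o) = Add(3, -22) = -19)
Add(Function('G')(-53), Function('r')(Function('Q')(-4, 8), -1)) = Add(-19, 69) = 50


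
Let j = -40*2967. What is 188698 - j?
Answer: 307378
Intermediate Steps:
j = -118680
188698 - j = 188698 - 1*(-118680) = 188698 + 118680 = 307378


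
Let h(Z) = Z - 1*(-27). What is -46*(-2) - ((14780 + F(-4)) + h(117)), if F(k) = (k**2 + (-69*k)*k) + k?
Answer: -13740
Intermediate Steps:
h(Z) = 27 + Z (h(Z) = Z + 27 = 27 + Z)
F(k) = k - 68*k**2 (F(k) = (k**2 - 69*k**2) + k = -68*k**2 + k = k - 68*k**2)
-46*(-2) - ((14780 + F(-4)) + h(117)) = -46*(-2) - ((14780 - 4*(1 - 68*(-4))) + (27 + 117)) = 92 - ((14780 - 4*(1 + 272)) + 144) = 92 - ((14780 - 4*273) + 144) = 92 - ((14780 - 1092) + 144) = 92 - (13688 + 144) = 92 - 1*13832 = 92 - 13832 = -13740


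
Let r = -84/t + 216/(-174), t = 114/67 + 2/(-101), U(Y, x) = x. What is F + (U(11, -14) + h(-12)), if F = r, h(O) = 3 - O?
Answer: -4141018/82505 ≈ -50.191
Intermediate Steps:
t = 11380/6767 (t = 114*(1/67) + 2*(-1/101) = 114/67 - 2/101 = 11380/6767 ≈ 1.6817)
r = -4223523/82505 (r = -84/11380/6767 + 216/(-174) = -84*6767/11380 + 216*(-1/174) = -142107/2845 - 36/29 = -4223523/82505 ≈ -51.191)
F = -4223523/82505 ≈ -51.191
F + (U(11, -14) + h(-12)) = -4223523/82505 + (-14 + (3 - 1*(-12))) = -4223523/82505 + (-14 + (3 + 12)) = -4223523/82505 + (-14 + 15) = -4223523/82505 + 1 = -4141018/82505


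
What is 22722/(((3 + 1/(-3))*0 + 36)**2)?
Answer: 3787/216 ≈ 17.532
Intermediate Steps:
22722/(((3 + 1/(-3))*0 + 36)**2) = 22722/(((3 - 1/3)*0 + 36)**2) = 22722/(((8/3)*0 + 36)**2) = 22722/((0 + 36)**2) = 22722/(36**2) = 22722/1296 = 22722*(1/1296) = 3787/216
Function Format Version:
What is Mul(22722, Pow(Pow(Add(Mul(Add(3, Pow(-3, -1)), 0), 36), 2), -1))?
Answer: Rational(3787, 216) ≈ 17.532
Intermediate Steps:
Mul(22722, Pow(Pow(Add(Mul(Add(3, Pow(-3, -1)), 0), 36), 2), -1)) = Mul(22722, Pow(Pow(Add(Mul(Add(3, Rational(-1, 3)), 0), 36), 2), -1)) = Mul(22722, Pow(Pow(Add(Mul(Rational(8, 3), 0), 36), 2), -1)) = Mul(22722, Pow(Pow(Add(0, 36), 2), -1)) = Mul(22722, Pow(Pow(36, 2), -1)) = Mul(22722, Pow(1296, -1)) = Mul(22722, Rational(1, 1296)) = Rational(3787, 216)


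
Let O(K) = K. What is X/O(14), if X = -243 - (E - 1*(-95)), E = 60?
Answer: -199/7 ≈ -28.429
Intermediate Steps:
X = -398 (X = -243 - (60 - 1*(-95)) = -243 - (60 + 95) = -243 - 1*155 = -243 - 155 = -398)
X/O(14) = -398/14 = -398*1/14 = -199/7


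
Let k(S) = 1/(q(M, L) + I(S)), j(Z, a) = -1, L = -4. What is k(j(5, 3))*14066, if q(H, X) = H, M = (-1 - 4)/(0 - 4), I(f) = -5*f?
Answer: 56264/25 ≈ 2250.6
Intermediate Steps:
M = 5/4 (M = -5/(-4) = -5*(-¼) = 5/4 ≈ 1.2500)
k(S) = 1/(5/4 - 5*S)
k(j(5, 3))*14066 = -4/(-5 + 20*(-1))*14066 = -4/(-5 - 20)*14066 = -4/(-25)*14066 = -4*(-1/25)*14066 = (4/25)*14066 = 56264/25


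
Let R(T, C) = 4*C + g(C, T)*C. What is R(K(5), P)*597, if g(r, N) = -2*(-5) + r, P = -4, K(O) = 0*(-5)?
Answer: -23880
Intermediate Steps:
K(O) = 0
g(r, N) = 10 + r
R(T, C) = 4*C + C*(10 + C) (R(T, C) = 4*C + (10 + C)*C = 4*C + C*(10 + C))
R(K(5), P)*597 = -4*(14 - 4)*597 = -4*10*597 = -40*597 = -23880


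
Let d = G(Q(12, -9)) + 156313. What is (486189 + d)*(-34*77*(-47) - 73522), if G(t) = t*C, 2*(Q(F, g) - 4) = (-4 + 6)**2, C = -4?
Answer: 31818080472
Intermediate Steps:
Q(F, g) = 6 (Q(F, g) = 4 + (-4 + 6)**2/2 = 4 + (1/2)*2**2 = 4 + (1/2)*4 = 4 + 2 = 6)
G(t) = -4*t (G(t) = t*(-4) = -4*t)
d = 156289 (d = -4*6 + 156313 = -24 + 156313 = 156289)
(486189 + d)*(-34*77*(-47) - 73522) = (486189 + 156289)*(-34*77*(-47) - 73522) = 642478*(-2618*(-47) - 73522) = 642478*(123046 - 73522) = 642478*49524 = 31818080472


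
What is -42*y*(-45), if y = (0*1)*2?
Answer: 0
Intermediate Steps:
y = 0 (y = 0*2 = 0)
-42*y*(-45) = -42*0*(-45) = 0*(-45) = 0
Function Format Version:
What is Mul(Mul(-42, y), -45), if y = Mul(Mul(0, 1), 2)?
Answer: 0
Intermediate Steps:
y = 0 (y = Mul(0, 2) = 0)
Mul(Mul(-42, y), -45) = Mul(Mul(-42, 0), -45) = Mul(0, -45) = 0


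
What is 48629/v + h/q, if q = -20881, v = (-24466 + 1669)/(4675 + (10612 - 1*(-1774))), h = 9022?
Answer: -5774774319541/158674719 ≈ -36394.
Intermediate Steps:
v = -7599/5687 (v = -22797/(4675 + (10612 + 1774)) = -22797/(4675 + 12386) = -22797/17061 = -22797*1/17061 = -7599/5687 ≈ -1.3362)
48629/v + h/q = 48629/(-7599/5687) + 9022/(-20881) = 48629*(-5687/7599) + 9022*(-1/20881) = -276553123/7599 - 9022/20881 = -5774774319541/158674719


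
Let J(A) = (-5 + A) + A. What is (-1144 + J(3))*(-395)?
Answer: 451485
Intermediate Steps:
J(A) = -5 + 2*A
(-1144 + J(3))*(-395) = (-1144 + (-5 + 2*3))*(-395) = (-1144 + (-5 + 6))*(-395) = (-1144 + 1)*(-395) = -1143*(-395) = 451485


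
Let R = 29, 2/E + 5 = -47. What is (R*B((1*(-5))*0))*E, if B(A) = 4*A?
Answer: 0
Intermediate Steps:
E = -1/26 (E = 2/(-5 - 47) = 2/(-52) = 2*(-1/52) = -1/26 ≈ -0.038462)
(R*B((1*(-5))*0))*E = (29*(4*((1*(-5))*0)))*(-1/26) = (29*(4*(-5*0)))*(-1/26) = (29*(4*0))*(-1/26) = (29*0)*(-1/26) = 0*(-1/26) = 0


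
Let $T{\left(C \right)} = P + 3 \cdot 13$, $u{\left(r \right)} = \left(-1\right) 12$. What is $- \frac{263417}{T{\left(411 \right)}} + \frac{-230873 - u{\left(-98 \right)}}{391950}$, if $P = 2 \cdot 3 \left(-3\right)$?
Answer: $- \frac{4916721011}{391950} \approx -12544.0$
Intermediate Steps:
$u{\left(r \right)} = -12$
$P = -18$ ($P = 6 \left(-3\right) = -18$)
$T{\left(C \right)} = 21$ ($T{\left(C \right)} = -18 + 3 \cdot 13 = -18 + 39 = 21$)
$- \frac{263417}{T{\left(411 \right)}} + \frac{-230873 - u{\left(-98 \right)}}{391950} = - \frac{263417}{21} + \frac{-230873 - -12}{391950} = \left(-263417\right) \frac{1}{21} + \left(-230873 + 12\right) \frac{1}{391950} = - \frac{37631}{3} - \frac{230861}{391950} = - \frac{4916721011}{391950}$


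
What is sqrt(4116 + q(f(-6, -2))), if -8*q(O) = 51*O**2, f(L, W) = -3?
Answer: sqrt(64938)/4 ≈ 63.707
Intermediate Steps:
q(O) = -51*O**2/8
sqrt(4116 + q(f(-6, -2))) = sqrt(4116 - 51/8*(-3)**2) = sqrt(4116 - 51/8*9) = sqrt(4116 - 459/8) = sqrt(32469/8) = sqrt(64938)/4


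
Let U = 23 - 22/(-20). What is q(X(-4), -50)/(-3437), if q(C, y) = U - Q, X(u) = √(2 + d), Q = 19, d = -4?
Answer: -51/34370 ≈ -0.0014839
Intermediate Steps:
U = 241/10 (U = 23 - 22*(-1/20) = 23 + 11/10 = 241/10 ≈ 24.100)
X(u) = I*√2 (X(u) = √(2 - 4) = √(-2) = I*√2)
q(C, y) = 51/10 (q(C, y) = 241/10 - 1*19 = 241/10 - 19 = 51/10)
q(X(-4), -50)/(-3437) = (51/10)/(-3437) = (51/10)*(-1/3437) = -51/34370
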